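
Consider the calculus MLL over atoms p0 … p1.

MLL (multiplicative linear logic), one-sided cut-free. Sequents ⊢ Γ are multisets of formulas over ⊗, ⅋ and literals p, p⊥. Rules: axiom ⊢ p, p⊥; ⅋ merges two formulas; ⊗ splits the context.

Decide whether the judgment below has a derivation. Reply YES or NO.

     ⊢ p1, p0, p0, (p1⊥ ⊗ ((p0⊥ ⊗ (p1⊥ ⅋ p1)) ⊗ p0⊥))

Proof tree:
[⊗]  ⊢ p1, p0, p0, (p1⊥ ⊗ ((p0⊥ ⊗ (p1⊥ ⅋ p1)) ⊗ p0⊥))
  [Ax]  ⊢ p1, p1⊥
  [⊗]  ⊢ p0, p0, ((p0⊥ ⊗ (p1⊥ ⅋ p1)) ⊗ p0⊥)
    [⊗]  ⊢ p0, (p0⊥ ⊗ (p1⊥ ⅋ p1))
      [Ax]  ⊢ p0, p0⊥
      [⅋]  ⊢ (p1⊥ ⅋ p1)
        [Ax]  ⊢ p1, p1⊥
    [Ax]  ⊢ p0, p0⊥

Result: YES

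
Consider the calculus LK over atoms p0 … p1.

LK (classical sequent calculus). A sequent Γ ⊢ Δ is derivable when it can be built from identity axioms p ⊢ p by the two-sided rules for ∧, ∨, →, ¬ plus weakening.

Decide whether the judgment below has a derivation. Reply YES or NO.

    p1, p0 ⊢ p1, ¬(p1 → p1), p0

Proof tree:
[WR] p1, p0 ⊢ p1, ¬(p1 → p1), p0
  [WL] p1, p0 ⊢ p1, ¬(p1 → p1)
    [¬R] p1 ⊢ p1, ¬(p1 → p1)
      [→L] p1, (p1 → p1) ⊢ p1
        [Ax] p1 ⊢ p1
        [Ax] p1 ⊢ p1

Result: YES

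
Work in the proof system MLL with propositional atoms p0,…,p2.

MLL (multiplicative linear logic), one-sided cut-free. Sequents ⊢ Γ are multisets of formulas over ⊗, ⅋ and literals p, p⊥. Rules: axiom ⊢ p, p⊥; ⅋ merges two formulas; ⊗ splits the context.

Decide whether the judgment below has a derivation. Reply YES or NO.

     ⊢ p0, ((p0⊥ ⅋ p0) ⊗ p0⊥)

Derivation (root first):
[⊗]  ⊢ p0, ((p0⊥ ⅋ p0) ⊗ p0⊥)
  [⅋]  ⊢ (p0⊥ ⅋ p0)
    [Ax]  ⊢ p0, p0⊥
  [Ax]  ⊢ p0, p0⊥

Result: YES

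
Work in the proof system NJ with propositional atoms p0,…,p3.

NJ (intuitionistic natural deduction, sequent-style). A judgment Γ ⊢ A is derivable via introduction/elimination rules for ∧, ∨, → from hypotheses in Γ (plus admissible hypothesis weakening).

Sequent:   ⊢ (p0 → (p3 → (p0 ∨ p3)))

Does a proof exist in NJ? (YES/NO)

Proof tree:
[→I]  ⊢ (p0 → (p3 → (p0 ∨ p3)))
  [→I] p0 ⊢ (p3 → (p0 ∨ p3))
    [Wk] p0, p3 ⊢ (p0 ∨ p3)
      [∨I₁] p0 ⊢ (p0 ∨ p3)
        [Ax] p0 ⊢ p0

Result: YES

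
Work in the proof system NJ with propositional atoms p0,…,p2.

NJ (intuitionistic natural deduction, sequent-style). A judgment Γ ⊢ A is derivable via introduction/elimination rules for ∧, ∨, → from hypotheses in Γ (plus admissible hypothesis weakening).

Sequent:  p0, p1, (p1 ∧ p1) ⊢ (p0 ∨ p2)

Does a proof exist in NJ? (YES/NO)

Derivation (root first):
[∨I₁] p0, p1, (p1 ∧ p1) ⊢ (p0 ∨ p2)
  [Wk] p0, p1, (p1 ∧ p1) ⊢ p0
    [Wk] p0, p1 ⊢ p0
      [Ax] p0 ⊢ p0

Result: YES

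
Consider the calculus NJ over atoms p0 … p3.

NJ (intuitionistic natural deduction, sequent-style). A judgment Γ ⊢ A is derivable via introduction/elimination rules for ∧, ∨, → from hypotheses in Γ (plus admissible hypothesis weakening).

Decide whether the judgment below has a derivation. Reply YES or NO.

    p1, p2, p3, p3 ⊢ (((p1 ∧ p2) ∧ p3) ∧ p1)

Derivation (root first):
[Wk] p1, p2, p3, p3 ⊢ (((p1 ∧ p2) ∧ p3) ∧ p1)
  [∧I] p1, p2, p3 ⊢ (((p1 ∧ p2) ∧ p3) ∧ p1)
    [∧I] p1, p2, p3 ⊢ ((p1 ∧ p2) ∧ p3)
      [∧I] p1, p2 ⊢ (p1 ∧ p2)
        [Ax] p1 ⊢ p1
        [Ax] p2 ⊢ p2
      [Ax] p3 ⊢ p3
    [Ax] p1 ⊢ p1

Result: YES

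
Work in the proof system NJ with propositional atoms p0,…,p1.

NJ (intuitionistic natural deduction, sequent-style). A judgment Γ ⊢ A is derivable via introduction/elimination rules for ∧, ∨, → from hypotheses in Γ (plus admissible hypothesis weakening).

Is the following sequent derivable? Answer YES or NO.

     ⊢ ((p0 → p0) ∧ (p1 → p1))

Derivation trace:
[∧I]  ⊢ ((p0 → p0) ∧ (p1 → p1))
  [→I]  ⊢ (p0 → p0)
    [Ax] p0 ⊢ p0
  [→I]  ⊢ (p1 → p1)
    [Ax] p1 ⊢ p1

Result: YES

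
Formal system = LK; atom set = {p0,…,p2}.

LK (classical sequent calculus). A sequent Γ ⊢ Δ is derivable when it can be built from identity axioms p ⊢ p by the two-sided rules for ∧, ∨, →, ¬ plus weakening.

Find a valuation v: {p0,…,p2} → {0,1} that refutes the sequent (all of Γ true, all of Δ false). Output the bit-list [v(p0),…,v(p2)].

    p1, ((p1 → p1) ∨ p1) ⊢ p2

Truth-table refutation:
  v=000: Γ:[p1=F, ((p1 → p1) ∨ p1)=T] Δ:[p2=F] refutes=False
  v=001: Γ:[p1=F, ((p1 → p1) ∨ p1)=T] Δ:[p2=T] refutes=False
  v=010: Γ:[p1=T, ((p1 → p1) ∨ p1)=T] Δ:[p2=F] refutes=True  ← countermodel

Result: [0, 1, 0]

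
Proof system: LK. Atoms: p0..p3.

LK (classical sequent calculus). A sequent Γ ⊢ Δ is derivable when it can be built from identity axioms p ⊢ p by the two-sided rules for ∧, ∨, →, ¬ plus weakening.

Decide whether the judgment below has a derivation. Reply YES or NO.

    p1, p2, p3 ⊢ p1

Derivation (root first):
[WL] p1, p2, p3 ⊢ p1
  [WL] p1, p2 ⊢ p1
    [Ax] p1 ⊢ p1

Result: YES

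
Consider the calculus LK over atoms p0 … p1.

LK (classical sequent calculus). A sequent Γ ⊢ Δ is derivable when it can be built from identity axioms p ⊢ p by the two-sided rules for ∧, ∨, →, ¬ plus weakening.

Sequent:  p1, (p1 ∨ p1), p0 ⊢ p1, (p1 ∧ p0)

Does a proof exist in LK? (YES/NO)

Proof tree:
[∧R] p1, (p1 ∨ p1), p0 ⊢ p1, (p1 ∧ p0)
  [Ax] p1 ⊢ p1
  [WL] (p1 ∨ p1), p0 ⊢ p1, p0
    [WR] (p1 ∨ p1) ⊢ p1, p0
      [∨L] (p1 ∨ p1) ⊢ p1
        [Ax] p1 ⊢ p1
        [Ax] p1 ⊢ p1

Result: YES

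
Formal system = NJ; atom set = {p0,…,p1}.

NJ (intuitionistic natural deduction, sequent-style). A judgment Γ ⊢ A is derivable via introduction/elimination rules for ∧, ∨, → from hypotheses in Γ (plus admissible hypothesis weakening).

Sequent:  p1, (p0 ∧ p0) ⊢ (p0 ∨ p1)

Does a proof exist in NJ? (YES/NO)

Derivation trace:
[Wk] p1, (p0 ∧ p0) ⊢ (p0 ∨ p1)
  [∨I₂] p1 ⊢ (p0 ∨ p1)
    [Ax] p1 ⊢ p1

Result: YES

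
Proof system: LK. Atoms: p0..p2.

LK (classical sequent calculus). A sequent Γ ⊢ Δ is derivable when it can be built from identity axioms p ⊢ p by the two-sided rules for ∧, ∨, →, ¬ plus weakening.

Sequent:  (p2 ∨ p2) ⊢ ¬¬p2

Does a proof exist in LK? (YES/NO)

Proof tree:
[¬R] (p2 ∨ p2) ⊢ ¬¬p2
  [¬L] (p2 ∨ p2), ¬p2 ⊢ 
    [∨L] (p2 ∨ p2) ⊢ p2
      [Ax] p2 ⊢ p2
      [Ax] p2 ⊢ p2

Result: YES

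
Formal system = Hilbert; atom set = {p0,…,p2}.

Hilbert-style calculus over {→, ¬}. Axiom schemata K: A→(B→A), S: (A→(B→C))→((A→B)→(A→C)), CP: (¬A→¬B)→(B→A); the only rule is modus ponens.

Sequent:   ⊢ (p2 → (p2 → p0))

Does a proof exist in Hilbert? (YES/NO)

Truth-table refutation:
  v=000: Γ:[] Δ:[(p2 → (p2 → p0))=T] refutes=False
  v=001: Γ:[] Δ:[(p2 → (p2 → p0))=F] refutes=True  ← countermodel

Result: NO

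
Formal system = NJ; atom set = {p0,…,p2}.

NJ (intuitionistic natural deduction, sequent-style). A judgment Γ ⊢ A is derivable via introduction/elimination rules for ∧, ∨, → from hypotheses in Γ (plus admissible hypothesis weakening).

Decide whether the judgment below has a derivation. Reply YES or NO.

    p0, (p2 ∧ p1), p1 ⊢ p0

Derivation (root first):
[Wk] p0, (p2 ∧ p1), p1 ⊢ p0
  [Wk] p0, (p2 ∧ p1) ⊢ p0
    [Ax] p0 ⊢ p0

Result: YES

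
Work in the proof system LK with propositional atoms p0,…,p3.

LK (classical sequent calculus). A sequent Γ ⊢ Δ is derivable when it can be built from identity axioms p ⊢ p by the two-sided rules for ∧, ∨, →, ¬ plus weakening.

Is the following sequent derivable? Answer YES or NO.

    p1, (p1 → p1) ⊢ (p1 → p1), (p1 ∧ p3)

Derivation trace:
[∧R] p1, (p1 → p1) ⊢ (p1 → p1), (p1 ∧ p3)
  [Ax] p1 ⊢ p1
  [WR] (p1 → p1) ⊢ (p1 → p1), p3
    [→R] (p1 → p1) ⊢ (p1 → p1)
      [→L] p1, (p1 → p1) ⊢ p1
        [Ax] p1 ⊢ p1
        [Ax] p1 ⊢ p1

Result: YES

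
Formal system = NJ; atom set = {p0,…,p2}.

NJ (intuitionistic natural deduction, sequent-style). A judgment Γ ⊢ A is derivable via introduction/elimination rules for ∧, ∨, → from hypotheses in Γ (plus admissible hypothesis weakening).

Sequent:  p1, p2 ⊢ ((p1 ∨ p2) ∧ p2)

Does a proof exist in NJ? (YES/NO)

Derivation (root first):
[∧I] p1, p2 ⊢ ((p1 ∨ p2) ∧ p2)
  [∨I₁] p1 ⊢ (p1 ∨ p2)
    [Ax] p1 ⊢ p1
  [Ax] p2 ⊢ p2

Result: YES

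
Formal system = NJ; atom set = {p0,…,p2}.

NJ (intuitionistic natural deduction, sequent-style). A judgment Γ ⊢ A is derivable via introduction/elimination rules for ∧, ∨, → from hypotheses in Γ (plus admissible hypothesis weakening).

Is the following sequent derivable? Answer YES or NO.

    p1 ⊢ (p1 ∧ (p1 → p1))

Proof tree:
[∧I] p1 ⊢ (p1 ∧ (p1 → p1))
  [Ax] p1 ⊢ p1
  [→I]  ⊢ (p1 → p1)
    [Ax] p1 ⊢ p1

Result: YES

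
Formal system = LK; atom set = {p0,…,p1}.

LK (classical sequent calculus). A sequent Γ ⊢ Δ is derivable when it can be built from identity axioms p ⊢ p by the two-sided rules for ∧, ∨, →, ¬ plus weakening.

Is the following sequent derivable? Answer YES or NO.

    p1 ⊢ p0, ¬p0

Proof tree:
[WL] p1 ⊢ p0, ¬p0
  [¬R]  ⊢ p0, ¬p0
    [Ax] p0 ⊢ p0

Result: YES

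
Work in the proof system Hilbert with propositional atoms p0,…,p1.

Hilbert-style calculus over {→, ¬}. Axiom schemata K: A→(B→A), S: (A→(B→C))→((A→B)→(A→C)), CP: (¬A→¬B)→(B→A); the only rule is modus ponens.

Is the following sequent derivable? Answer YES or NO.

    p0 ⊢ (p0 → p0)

Derivation (root first):
[MP] p0 ⊢ (p0 → p0)
  [K]  ⊢ (p0 → (p0 → p0))
  [MP] p0 ⊢ p0
    [MP] p0 ⊢ (p0 → p0)
      [K]  ⊢ (p0 → (p0 → p0))
      [Hyp] p0 ⊢ p0
    [Hyp] p0 ⊢ p0

Result: YES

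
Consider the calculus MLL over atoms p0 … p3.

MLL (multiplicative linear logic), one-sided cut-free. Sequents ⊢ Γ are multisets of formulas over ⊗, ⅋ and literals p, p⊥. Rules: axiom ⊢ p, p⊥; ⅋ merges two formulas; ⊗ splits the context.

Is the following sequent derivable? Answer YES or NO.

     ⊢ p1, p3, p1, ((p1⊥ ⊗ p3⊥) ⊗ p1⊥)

Derivation trace:
[⊗]  ⊢ p1, p3, p1, ((p1⊥ ⊗ p3⊥) ⊗ p1⊥)
  [⊗]  ⊢ p1, p3, (p1⊥ ⊗ p3⊥)
    [Ax]  ⊢ p1, p1⊥
    [Ax]  ⊢ p3, p3⊥
  [Ax]  ⊢ p1, p1⊥

Result: YES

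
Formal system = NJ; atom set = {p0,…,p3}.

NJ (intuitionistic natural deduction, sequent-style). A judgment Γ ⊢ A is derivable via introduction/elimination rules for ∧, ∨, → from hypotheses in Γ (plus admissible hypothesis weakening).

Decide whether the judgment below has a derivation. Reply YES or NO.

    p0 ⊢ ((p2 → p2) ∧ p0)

Proof tree:
[∧I] p0 ⊢ ((p2 → p2) ∧ p0)
  [→I]  ⊢ (p2 → p2)
    [Ax] p2 ⊢ p2
  [Ax] p0 ⊢ p0

Result: YES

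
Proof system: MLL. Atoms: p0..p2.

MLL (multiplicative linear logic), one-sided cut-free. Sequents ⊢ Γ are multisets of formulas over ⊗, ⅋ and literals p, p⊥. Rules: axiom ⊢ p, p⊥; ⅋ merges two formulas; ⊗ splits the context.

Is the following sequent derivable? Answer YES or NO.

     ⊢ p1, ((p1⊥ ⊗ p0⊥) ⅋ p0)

Proof tree:
[⅋]  ⊢ p1, ((p1⊥ ⊗ p0⊥) ⅋ p0)
  [⊗]  ⊢ p1, p0, (p1⊥ ⊗ p0⊥)
    [Ax]  ⊢ p1, p1⊥
    [Ax]  ⊢ p0, p0⊥

Result: YES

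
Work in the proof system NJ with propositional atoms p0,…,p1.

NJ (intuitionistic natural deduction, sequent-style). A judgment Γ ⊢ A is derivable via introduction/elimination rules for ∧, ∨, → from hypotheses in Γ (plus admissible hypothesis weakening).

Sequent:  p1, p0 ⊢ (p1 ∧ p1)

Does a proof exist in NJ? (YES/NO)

Derivation trace:
[∧I] p1, p0 ⊢ (p1 ∧ p1)
  [Ax] p1 ⊢ p1
  [Wk] p1, p0 ⊢ p1
    [Ax] p1 ⊢ p1

Result: YES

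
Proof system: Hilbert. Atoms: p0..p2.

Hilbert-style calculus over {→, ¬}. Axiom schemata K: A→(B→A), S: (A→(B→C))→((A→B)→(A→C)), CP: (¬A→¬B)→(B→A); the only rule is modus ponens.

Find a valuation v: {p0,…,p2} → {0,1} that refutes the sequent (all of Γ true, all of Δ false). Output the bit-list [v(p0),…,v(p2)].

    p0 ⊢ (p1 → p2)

Truth-table refutation:
  v=000: Γ:[p0=F] Δ:[(p1 → p2)=T] refutes=False
  v=001: Γ:[p0=F] Δ:[(p1 → p2)=T] refutes=False
  v=010: Γ:[p0=F] Δ:[(p1 → p2)=F] refutes=False
  v=011: Γ:[p0=F] Δ:[(p1 → p2)=T] refutes=False
  v=100: Γ:[p0=T] Δ:[(p1 → p2)=T] refutes=False
  v=101: Γ:[p0=T] Δ:[(p1 → p2)=T] refutes=False
  v=110: Γ:[p0=T] Δ:[(p1 → p2)=F] refutes=True  ← countermodel

Result: [1, 1, 0]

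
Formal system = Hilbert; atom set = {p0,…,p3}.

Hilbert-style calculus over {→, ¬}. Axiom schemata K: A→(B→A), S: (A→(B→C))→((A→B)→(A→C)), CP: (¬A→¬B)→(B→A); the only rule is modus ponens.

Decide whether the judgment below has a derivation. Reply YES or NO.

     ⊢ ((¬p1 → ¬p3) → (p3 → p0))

Truth-table refutation:
  v=0000: Γ:[] Δ:[((¬p1 → ¬p3) → (p3 → p0))=T] refutes=False
  v=0001: Γ:[] Δ:[((¬p1 → ¬p3) → (p3 → p0))=T] refutes=False
  v=0010: Γ:[] Δ:[((¬p1 → ¬p3) → (p3 → p0))=T] refutes=False
  v=0011: Γ:[] Δ:[((¬p1 → ¬p3) → (p3 → p0))=T] refutes=False
  v=0100: Γ:[] Δ:[((¬p1 → ¬p3) → (p3 → p0))=T] refutes=False
  v=0101: Γ:[] Δ:[((¬p1 → ¬p3) → (p3 → p0))=F] refutes=True  ← countermodel

Result: NO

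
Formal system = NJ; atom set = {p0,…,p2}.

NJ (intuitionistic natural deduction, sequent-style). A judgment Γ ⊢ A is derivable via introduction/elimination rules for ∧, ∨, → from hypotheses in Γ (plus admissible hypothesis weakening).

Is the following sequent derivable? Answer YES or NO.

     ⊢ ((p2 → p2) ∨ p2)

Derivation trace:
[∨I₁]  ⊢ ((p2 → p2) ∨ p2)
  [→I]  ⊢ (p2 → p2)
    [Ax] p2 ⊢ p2

Result: YES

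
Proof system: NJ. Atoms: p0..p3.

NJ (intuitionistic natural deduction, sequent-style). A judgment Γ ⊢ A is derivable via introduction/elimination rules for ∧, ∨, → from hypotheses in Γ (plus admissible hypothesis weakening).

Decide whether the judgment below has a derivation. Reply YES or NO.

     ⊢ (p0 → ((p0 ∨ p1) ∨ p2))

Derivation trace:
[→I]  ⊢ (p0 → ((p0 ∨ p1) ∨ p2))
  [∨I₁] p0 ⊢ ((p0 ∨ p1) ∨ p2)
    [∨I₁] p0 ⊢ (p0 ∨ p1)
      [Ax] p0 ⊢ p0

Result: YES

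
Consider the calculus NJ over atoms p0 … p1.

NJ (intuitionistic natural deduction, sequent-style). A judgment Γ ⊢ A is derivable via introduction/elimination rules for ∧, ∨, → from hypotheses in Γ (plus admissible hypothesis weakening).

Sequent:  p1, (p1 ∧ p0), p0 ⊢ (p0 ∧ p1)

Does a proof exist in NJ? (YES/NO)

Proof tree:
[∧I] p1, (p1 ∧ p0), p0 ⊢ (p0 ∧ p1)
  [Wk] p0, (p1 ∧ p0) ⊢ p0
    [Ax] p0 ⊢ p0
  [Ax] p1 ⊢ p1

Result: YES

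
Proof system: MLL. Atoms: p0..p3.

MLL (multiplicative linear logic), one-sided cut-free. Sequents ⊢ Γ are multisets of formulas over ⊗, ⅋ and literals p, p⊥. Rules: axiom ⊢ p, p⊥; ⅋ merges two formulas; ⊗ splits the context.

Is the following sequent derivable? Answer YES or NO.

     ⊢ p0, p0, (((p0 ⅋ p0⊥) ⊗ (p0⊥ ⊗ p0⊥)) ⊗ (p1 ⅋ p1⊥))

Derivation trace:
[⊗]  ⊢ p0, p0, (((p0 ⅋ p0⊥) ⊗ (p0⊥ ⊗ p0⊥)) ⊗ (p1 ⅋ p1⊥))
  [⊗]  ⊢ p0, p0, ((p0 ⅋ p0⊥) ⊗ (p0⊥ ⊗ p0⊥))
    [⅋]  ⊢ (p0 ⅋ p0⊥)
      [Ax]  ⊢ p0, p0⊥
    [⊗]  ⊢ p0, p0, (p0⊥ ⊗ p0⊥)
      [Ax]  ⊢ p0, p0⊥
      [Ax]  ⊢ p0, p0⊥
  [⅋]  ⊢ (p1 ⅋ p1⊥)
    [Ax]  ⊢ p1, p1⊥

Result: YES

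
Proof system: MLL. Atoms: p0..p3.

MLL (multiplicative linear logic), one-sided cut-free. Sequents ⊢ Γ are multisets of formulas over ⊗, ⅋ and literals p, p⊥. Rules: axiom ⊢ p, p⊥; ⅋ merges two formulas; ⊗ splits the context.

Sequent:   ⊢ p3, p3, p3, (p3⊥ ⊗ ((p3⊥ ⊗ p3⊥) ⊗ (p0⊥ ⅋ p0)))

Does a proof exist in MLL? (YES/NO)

Derivation trace:
[⊗]  ⊢ p3, p3, p3, (p3⊥ ⊗ ((p3⊥ ⊗ p3⊥) ⊗ (p0⊥ ⅋ p0)))
  [Ax]  ⊢ p3, p3⊥
  [⊗]  ⊢ p3, p3, ((p3⊥ ⊗ p3⊥) ⊗ (p0⊥ ⅋ p0))
    [⊗]  ⊢ p3, p3, (p3⊥ ⊗ p3⊥)
      [Ax]  ⊢ p3, p3⊥
      [Ax]  ⊢ p3, p3⊥
    [⅋]  ⊢ (p0⊥ ⅋ p0)
      [Ax]  ⊢ p0, p0⊥

Result: YES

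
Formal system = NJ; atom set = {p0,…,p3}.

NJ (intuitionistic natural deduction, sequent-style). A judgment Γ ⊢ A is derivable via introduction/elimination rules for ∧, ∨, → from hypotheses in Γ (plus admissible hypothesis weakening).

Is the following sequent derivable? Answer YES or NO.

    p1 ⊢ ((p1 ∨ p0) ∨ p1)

Derivation trace:
[∨I₁] p1 ⊢ ((p1 ∨ p0) ∨ p1)
  [∨I₁] p1 ⊢ (p1 ∨ p0)
    [Ax] p1 ⊢ p1

Result: YES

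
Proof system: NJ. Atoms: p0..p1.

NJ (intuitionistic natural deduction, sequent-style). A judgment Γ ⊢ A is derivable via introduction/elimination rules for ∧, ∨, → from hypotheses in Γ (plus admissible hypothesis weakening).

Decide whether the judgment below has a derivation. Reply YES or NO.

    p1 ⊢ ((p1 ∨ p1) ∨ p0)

Proof tree:
[∨I₁] p1 ⊢ ((p1 ∨ p1) ∨ p0)
  [∨I₂] p1 ⊢ (p1 ∨ p1)
    [Ax] p1 ⊢ p1

Result: YES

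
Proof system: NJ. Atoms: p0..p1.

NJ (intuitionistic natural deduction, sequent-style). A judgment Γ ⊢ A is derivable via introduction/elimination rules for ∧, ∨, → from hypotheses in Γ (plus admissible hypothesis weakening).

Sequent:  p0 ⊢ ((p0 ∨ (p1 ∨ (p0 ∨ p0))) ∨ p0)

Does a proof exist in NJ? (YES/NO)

Derivation trace:
[∨I₁] p0 ⊢ ((p0 ∨ (p1 ∨ (p0 ∨ p0))) ∨ p0)
  [∨I₂] p0 ⊢ (p0 ∨ (p1 ∨ (p0 ∨ p0)))
    [∨I₂] p0 ⊢ (p1 ∨ (p0 ∨ p0))
      [∨I₁] p0 ⊢ (p0 ∨ p0)
        [Ax] p0 ⊢ p0

Result: YES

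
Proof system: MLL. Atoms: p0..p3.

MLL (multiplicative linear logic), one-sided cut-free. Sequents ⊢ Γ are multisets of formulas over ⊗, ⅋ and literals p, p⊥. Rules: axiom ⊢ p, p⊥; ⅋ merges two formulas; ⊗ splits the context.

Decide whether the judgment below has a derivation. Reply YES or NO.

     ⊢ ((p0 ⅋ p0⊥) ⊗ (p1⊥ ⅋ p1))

Proof tree:
[⊗]  ⊢ ((p0 ⅋ p0⊥) ⊗ (p1⊥ ⅋ p1))
  [⅋]  ⊢ (p0 ⅋ p0⊥)
    [Ax]  ⊢ p0, p0⊥
  [⅋]  ⊢ (p1⊥ ⅋ p1)
    [Ax]  ⊢ p1, p1⊥

Result: YES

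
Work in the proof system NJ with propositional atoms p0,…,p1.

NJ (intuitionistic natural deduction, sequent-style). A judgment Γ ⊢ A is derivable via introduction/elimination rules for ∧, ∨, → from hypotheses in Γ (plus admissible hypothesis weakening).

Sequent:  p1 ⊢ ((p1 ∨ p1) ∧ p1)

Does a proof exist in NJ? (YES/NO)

Proof tree:
[∧I] p1 ⊢ ((p1 ∨ p1) ∧ p1)
  [∨I₁] p1 ⊢ (p1 ∨ p1)
    [Ax] p1 ⊢ p1
  [Ax] p1 ⊢ p1

Result: YES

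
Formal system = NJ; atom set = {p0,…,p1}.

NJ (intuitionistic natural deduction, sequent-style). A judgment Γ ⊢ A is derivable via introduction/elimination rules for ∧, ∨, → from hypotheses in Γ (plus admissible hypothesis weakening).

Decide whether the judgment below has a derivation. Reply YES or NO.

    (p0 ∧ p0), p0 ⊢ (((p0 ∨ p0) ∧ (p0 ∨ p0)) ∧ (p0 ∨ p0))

Derivation trace:
[∧I] (p0 ∧ p0), p0 ⊢ (((p0 ∨ p0) ∧ (p0 ∨ p0)) ∧ (p0 ∨ p0))
  [Wk] p0, (p0 ∧ p0) ⊢ ((p0 ∨ p0) ∧ (p0 ∨ p0))
    [∧I] p0 ⊢ ((p0 ∨ p0) ∧ (p0 ∨ p0))
      [∨I₂] p0 ⊢ (p0 ∨ p0)
        [Ax] p0 ⊢ p0
      [∨I₂] p0 ⊢ (p0 ∨ p0)
        [Ax] p0 ⊢ p0
  [∨I₂] p0 ⊢ (p0 ∨ p0)
    [Ax] p0 ⊢ p0

Result: YES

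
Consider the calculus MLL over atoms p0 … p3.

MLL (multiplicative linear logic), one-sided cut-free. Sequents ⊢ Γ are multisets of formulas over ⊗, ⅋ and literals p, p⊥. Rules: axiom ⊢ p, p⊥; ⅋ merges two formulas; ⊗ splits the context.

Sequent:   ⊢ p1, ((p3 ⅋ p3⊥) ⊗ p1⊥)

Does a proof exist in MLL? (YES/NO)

Derivation (root first):
[⊗]  ⊢ p1, ((p3 ⅋ p3⊥) ⊗ p1⊥)
  [⅋]  ⊢ (p3 ⅋ p3⊥)
    [Ax]  ⊢ p3, p3⊥
  [Ax]  ⊢ p1, p1⊥

Result: YES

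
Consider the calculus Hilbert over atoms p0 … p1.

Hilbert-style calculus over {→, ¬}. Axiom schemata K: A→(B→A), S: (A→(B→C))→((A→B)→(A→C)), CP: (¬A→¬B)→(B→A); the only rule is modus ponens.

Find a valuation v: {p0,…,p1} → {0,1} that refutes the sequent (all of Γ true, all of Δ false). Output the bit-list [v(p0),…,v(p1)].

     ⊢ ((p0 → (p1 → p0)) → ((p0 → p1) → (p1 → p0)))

Enumerate valuations to refute Γ ⊢ Δ:
  v=00: Γ:[] Δ:[((p0 → (p1 → p0)) → ((p0 → p1) → (p1 → p0)))=T] refutes=False
  v=01: Γ:[] Δ:[((p0 → (p1 → p0)) → ((p0 → p1) → (p1 → p0)))=F] refutes=True  ← countermodel

Result: [0, 1]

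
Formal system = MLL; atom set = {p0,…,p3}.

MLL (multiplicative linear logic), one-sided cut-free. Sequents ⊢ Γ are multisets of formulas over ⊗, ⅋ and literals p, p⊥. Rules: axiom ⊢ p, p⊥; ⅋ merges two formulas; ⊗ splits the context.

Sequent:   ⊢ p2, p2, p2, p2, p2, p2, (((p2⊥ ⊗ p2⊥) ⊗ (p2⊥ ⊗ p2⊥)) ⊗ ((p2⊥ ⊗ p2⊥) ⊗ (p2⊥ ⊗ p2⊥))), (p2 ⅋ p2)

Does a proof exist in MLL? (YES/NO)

Derivation (root first):
[⅋]  ⊢ p2, p2, p2, p2, p2, p2, (((p2⊥ ⊗ p2⊥) ⊗ (p2⊥ ⊗ p2⊥)) ⊗ ((p2⊥ ⊗ p2⊥) ⊗ (p2⊥ ⊗ p2⊥))), (p2 ⅋ p2)
  [⊗]  ⊢ p2, p2, p2, p2, p2, p2, p2, p2, (((p2⊥ ⊗ p2⊥) ⊗ (p2⊥ ⊗ p2⊥)) ⊗ ((p2⊥ ⊗ p2⊥) ⊗ (p2⊥ ⊗ p2⊥)))
    [⊗]  ⊢ p2, p2, p2, p2, ((p2⊥ ⊗ p2⊥) ⊗ (p2⊥ ⊗ p2⊥))
      [⊗]  ⊢ p2, p2, (p2⊥ ⊗ p2⊥)
        [Ax]  ⊢ p2, p2⊥
        [Ax]  ⊢ p2, p2⊥
      [⊗]  ⊢ p2, p2, (p2⊥ ⊗ p2⊥)
        [Ax]  ⊢ p2, p2⊥
        [Ax]  ⊢ p2, p2⊥
    [⊗]  ⊢ p2, p2, p2, p2, ((p2⊥ ⊗ p2⊥) ⊗ (p2⊥ ⊗ p2⊥))
      [⊗]  ⊢ p2, p2, (p2⊥ ⊗ p2⊥)
        [Ax]  ⊢ p2, p2⊥
        [Ax]  ⊢ p2, p2⊥
      [⊗]  ⊢ p2, p2, (p2⊥ ⊗ p2⊥)
        [Ax]  ⊢ p2, p2⊥
        [Ax]  ⊢ p2, p2⊥

Result: YES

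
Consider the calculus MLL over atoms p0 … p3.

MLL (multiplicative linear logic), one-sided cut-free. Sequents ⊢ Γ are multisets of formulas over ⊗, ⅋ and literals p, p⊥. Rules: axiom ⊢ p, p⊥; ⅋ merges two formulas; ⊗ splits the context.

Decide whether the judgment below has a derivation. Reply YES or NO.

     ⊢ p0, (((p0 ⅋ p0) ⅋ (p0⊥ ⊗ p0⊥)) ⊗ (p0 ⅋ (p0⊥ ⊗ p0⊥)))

Derivation trace:
[⊗]  ⊢ p0, (((p0 ⅋ p0) ⅋ (p0⊥ ⊗ p0⊥)) ⊗ (p0 ⅋ (p0⊥ ⊗ p0⊥)))
  [⅋]  ⊢ ((p0 ⅋ p0) ⅋ (p0⊥ ⊗ p0⊥))
    [⅋]  ⊢ (p0⊥ ⊗ p0⊥), (p0 ⅋ p0)
      [⊗]  ⊢ p0, p0, (p0⊥ ⊗ p0⊥)
        [Ax]  ⊢ p0, p0⊥
        [Ax]  ⊢ p0, p0⊥
  [⅋]  ⊢ p0, (p0 ⅋ (p0⊥ ⊗ p0⊥))
    [⊗]  ⊢ p0, p0, (p0⊥ ⊗ p0⊥)
      [Ax]  ⊢ p0, p0⊥
      [Ax]  ⊢ p0, p0⊥

Result: YES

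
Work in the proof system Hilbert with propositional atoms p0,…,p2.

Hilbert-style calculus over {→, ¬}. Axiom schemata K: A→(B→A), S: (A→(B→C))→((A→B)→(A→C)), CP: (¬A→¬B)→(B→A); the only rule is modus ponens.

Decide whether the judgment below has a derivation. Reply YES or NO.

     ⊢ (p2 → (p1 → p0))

Truth-table refutation:
  v=000: Γ:[] Δ:[(p2 → (p1 → p0))=T] refutes=False
  v=001: Γ:[] Δ:[(p2 → (p1 → p0))=T] refutes=False
  v=010: Γ:[] Δ:[(p2 → (p1 → p0))=T] refutes=False
  v=011: Γ:[] Δ:[(p2 → (p1 → p0))=F] refutes=True  ← countermodel

Result: NO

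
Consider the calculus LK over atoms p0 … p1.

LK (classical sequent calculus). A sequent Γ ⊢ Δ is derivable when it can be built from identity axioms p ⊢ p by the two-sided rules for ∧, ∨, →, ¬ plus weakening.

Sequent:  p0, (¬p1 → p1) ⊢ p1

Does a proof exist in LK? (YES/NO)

Derivation trace:
[→L] p0, (¬p1 → p1) ⊢ p1
  [WL] p0 ⊢ p1, ¬p1
    [¬R]  ⊢ p1, ¬p1
      [Ax] p1 ⊢ p1
  [Ax] p1 ⊢ p1

Result: YES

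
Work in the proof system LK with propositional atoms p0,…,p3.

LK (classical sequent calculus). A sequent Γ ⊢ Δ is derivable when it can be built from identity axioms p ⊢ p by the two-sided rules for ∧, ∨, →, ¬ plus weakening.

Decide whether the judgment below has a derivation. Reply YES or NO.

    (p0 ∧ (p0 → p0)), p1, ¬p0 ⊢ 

Proof tree:
[¬L] (p0 ∧ (p0 → p0)), p1, ¬p0 ⊢ 
  [WL] (p0 ∧ (p0 → p0)), p1 ⊢ p0
    [∧L] (p0 ∧ (p0 → p0)) ⊢ p0
      [→L] p0, (p0 → p0) ⊢ p0
        [Ax] p0 ⊢ p0
        [Ax] p0 ⊢ p0

Result: YES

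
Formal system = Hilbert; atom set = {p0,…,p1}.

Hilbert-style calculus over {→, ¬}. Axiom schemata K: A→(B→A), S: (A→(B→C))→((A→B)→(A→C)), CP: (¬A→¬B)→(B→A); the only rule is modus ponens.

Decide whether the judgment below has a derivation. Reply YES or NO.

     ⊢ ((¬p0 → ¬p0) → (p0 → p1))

Truth-table refutation:
  v=00: Γ:[] Δ:[((¬p0 → ¬p0) → (p0 → p1))=T] refutes=False
  v=01: Γ:[] Δ:[((¬p0 → ¬p0) → (p0 → p1))=T] refutes=False
  v=10: Γ:[] Δ:[((¬p0 → ¬p0) → (p0 → p1))=F] refutes=True  ← countermodel

Result: NO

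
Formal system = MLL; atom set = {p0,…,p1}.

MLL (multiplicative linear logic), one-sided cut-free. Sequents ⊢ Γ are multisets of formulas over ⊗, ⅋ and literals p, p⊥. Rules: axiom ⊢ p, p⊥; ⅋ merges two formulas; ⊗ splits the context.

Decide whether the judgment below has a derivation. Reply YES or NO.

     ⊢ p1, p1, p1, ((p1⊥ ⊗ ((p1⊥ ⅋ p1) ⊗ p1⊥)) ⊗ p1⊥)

Derivation (root first):
[⊗]  ⊢ p1, p1, p1, ((p1⊥ ⊗ ((p1⊥ ⅋ p1) ⊗ p1⊥)) ⊗ p1⊥)
  [⊗]  ⊢ p1, p1, (p1⊥ ⊗ ((p1⊥ ⅋ p1) ⊗ p1⊥))
    [Ax]  ⊢ p1, p1⊥
    [⊗]  ⊢ p1, ((p1⊥ ⅋ p1) ⊗ p1⊥)
      [⅋]  ⊢ (p1⊥ ⅋ p1)
        [Ax]  ⊢ p1, p1⊥
      [Ax]  ⊢ p1, p1⊥
  [Ax]  ⊢ p1, p1⊥

Result: YES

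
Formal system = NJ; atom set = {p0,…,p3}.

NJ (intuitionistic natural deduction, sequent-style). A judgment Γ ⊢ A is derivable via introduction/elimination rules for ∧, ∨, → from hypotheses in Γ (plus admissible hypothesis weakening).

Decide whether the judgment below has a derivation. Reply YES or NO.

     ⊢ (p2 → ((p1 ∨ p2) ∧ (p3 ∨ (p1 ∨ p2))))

Derivation trace:
[→I]  ⊢ (p2 → ((p1 ∨ p2) ∧ (p3 ∨ (p1 ∨ p2))))
  [∧I] p2 ⊢ ((p1 ∨ p2) ∧ (p3 ∨ (p1 ∨ p2)))
    [∨I₂] p2 ⊢ (p1 ∨ p2)
      [Ax] p2 ⊢ p2
    [∨I₂] p2 ⊢ (p3 ∨ (p1 ∨ p2))
      [∨I₂] p2 ⊢ (p1 ∨ p2)
        [Ax] p2 ⊢ p2

Result: YES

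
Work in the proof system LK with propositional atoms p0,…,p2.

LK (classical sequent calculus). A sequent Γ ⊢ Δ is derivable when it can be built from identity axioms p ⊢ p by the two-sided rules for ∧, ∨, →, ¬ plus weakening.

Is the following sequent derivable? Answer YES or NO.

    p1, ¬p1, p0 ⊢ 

Proof tree:
[WL] p1, ¬p1, p0 ⊢ 
  [¬L] p1, ¬p1 ⊢ 
    [Ax] p1 ⊢ p1

Result: YES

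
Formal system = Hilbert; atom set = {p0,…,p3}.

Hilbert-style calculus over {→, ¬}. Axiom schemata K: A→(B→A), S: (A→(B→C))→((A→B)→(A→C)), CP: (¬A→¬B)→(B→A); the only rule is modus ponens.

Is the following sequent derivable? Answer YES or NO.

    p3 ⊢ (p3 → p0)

Search for a countermodel by truth-table:
  v=0000: Γ:[p3=F] Δ:[(p3 → p0)=T] refutes=False
  v=0001: Γ:[p3=T] Δ:[(p3 → p0)=F] refutes=True  ← countermodel

Result: NO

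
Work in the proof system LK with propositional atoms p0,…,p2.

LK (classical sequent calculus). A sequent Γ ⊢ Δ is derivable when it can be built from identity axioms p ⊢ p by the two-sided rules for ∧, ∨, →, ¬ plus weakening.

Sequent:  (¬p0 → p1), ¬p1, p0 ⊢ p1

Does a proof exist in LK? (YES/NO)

Enumerate valuations to refute Γ ⊢ Δ:
  v=000: Γ:[(¬p0 → p1)=F, ¬p1=T, p0=F] Δ:[p1=F] refutes=False
  v=001: Γ:[(¬p0 → p1)=F, ¬p1=T, p0=F] Δ:[p1=F] refutes=False
  v=010: Γ:[(¬p0 → p1)=T, ¬p1=F, p0=F] Δ:[p1=T] refutes=False
  v=011: Γ:[(¬p0 → p1)=T, ¬p1=F, p0=F] Δ:[p1=T] refutes=False
  v=100: Γ:[(¬p0 → p1)=T, ¬p1=T, p0=T] Δ:[p1=F] refutes=True  ← countermodel

Result: NO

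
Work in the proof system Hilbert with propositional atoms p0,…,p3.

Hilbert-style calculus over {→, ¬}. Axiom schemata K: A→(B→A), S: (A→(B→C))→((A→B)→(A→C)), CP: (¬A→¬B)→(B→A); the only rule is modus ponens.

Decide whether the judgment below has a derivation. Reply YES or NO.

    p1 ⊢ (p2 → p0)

Truth-table refutation:
  v=0000: Γ:[p1=F] Δ:[(p2 → p0)=T] refutes=False
  v=0001: Γ:[p1=F] Δ:[(p2 → p0)=T] refutes=False
  v=0010: Γ:[p1=F] Δ:[(p2 → p0)=F] refutes=False
  v=0011: Γ:[p1=F] Δ:[(p2 → p0)=F] refutes=False
  v=0100: Γ:[p1=T] Δ:[(p2 → p0)=T] refutes=False
  v=0101: Γ:[p1=T] Δ:[(p2 → p0)=T] refutes=False
  v=0110: Γ:[p1=T] Δ:[(p2 → p0)=F] refutes=True  ← countermodel

Result: NO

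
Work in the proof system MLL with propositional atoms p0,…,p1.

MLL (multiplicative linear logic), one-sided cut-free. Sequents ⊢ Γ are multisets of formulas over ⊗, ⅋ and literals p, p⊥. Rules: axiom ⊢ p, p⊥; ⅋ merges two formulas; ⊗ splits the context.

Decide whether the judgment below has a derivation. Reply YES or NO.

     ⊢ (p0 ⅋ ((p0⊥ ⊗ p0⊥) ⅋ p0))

Derivation trace:
[⅋]  ⊢ (p0 ⅋ ((p0⊥ ⊗ p0⊥) ⅋ p0))
  [⅋]  ⊢ p0, ((p0⊥ ⊗ p0⊥) ⅋ p0)
    [⊗]  ⊢ p0, p0, (p0⊥ ⊗ p0⊥)
      [Ax]  ⊢ p0, p0⊥
      [Ax]  ⊢ p0, p0⊥

Result: YES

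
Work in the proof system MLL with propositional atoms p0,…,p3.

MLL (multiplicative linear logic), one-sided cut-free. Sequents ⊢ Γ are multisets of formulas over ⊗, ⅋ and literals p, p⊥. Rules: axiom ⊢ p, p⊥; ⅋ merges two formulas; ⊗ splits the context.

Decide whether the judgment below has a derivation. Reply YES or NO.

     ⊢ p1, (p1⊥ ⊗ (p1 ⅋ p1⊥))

Proof tree:
[⊗]  ⊢ p1, (p1⊥ ⊗ (p1 ⅋ p1⊥))
  [Ax]  ⊢ p1, p1⊥
  [⅋]  ⊢ (p1 ⅋ p1⊥)
    [Ax]  ⊢ p1, p1⊥

Result: YES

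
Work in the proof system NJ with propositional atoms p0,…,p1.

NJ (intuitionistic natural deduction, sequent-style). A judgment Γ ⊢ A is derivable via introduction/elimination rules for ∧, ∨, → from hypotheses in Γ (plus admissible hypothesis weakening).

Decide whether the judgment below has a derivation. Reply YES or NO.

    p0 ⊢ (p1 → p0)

Proof tree:
[→I] p0 ⊢ (p1 → p0)
  [Wk] p0, p1 ⊢ p0
    [Ax] p0 ⊢ p0

Result: YES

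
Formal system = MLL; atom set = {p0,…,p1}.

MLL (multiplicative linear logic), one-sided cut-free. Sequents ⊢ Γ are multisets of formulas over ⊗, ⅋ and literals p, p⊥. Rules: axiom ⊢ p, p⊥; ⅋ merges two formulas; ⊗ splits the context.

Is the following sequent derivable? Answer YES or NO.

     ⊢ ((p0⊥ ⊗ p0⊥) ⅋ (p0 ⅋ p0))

Derivation (root first):
[⅋]  ⊢ ((p0⊥ ⊗ p0⊥) ⅋ (p0 ⅋ p0))
  [⅋]  ⊢ (p0⊥ ⊗ p0⊥), (p0 ⅋ p0)
    [⊗]  ⊢ p0, p0, (p0⊥ ⊗ p0⊥)
      [Ax]  ⊢ p0, p0⊥
      [Ax]  ⊢ p0, p0⊥

Result: YES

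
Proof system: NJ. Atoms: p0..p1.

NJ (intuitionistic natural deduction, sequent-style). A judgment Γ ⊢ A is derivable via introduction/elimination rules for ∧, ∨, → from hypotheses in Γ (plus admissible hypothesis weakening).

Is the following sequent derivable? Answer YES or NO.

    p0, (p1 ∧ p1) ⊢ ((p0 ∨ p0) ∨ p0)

Derivation (root first):
[Wk] p0, (p1 ∧ p1) ⊢ ((p0 ∨ p0) ∨ p0)
  [∨I₁] p0 ⊢ ((p0 ∨ p0) ∨ p0)
    [∨I₁] p0 ⊢ (p0 ∨ p0)
      [Ax] p0 ⊢ p0

Result: YES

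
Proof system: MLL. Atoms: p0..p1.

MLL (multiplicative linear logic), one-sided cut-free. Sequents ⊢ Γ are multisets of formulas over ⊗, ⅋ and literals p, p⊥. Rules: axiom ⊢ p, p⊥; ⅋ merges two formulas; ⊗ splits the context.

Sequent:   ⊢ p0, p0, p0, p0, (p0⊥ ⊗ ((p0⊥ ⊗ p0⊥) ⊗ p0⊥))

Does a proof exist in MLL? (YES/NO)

Proof tree:
[⊗]  ⊢ p0, p0, p0, p0, (p0⊥ ⊗ ((p0⊥ ⊗ p0⊥) ⊗ p0⊥))
  [Ax]  ⊢ p0, p0⊥
  [⊗]  ⊢ p0, p0, p0, ((p0⊥ ⊗ p0⊥) ⊗ p0⊥)
    [⊗]  ⊢ p0, p0, (p0⊥ ⊗ p0⊥)
      [Ax]  ⊢ p0, p0⊥
      [Ax]  ⊢ p0, p0⊥
    [Ax]  ⊢ p0, p0⊥

Result: YES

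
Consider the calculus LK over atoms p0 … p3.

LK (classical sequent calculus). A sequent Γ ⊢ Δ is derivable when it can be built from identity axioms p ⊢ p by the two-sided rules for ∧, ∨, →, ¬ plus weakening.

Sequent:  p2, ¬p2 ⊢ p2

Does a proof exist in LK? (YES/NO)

Derivation (root first):
[WR] p2, ¬p2 ⊢ p2
  [¬L] p2, ¬p2 ⊢ 
    [Ax] p2 ⊢ p2

Result: YES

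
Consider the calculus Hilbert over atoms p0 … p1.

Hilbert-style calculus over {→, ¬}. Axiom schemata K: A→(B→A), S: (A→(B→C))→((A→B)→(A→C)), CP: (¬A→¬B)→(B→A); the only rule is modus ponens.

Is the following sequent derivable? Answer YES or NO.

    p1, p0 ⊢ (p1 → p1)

Derivation trace:
[MP] p1, p0 ⊢ (p1 → p1)
  [K]  ⊢ (p1 → (p1 → p1))
  [MP] p1, p0 ⊢ p1
    [MP] p1 ⊢ (p0 → p1)
      [K]  ⊢ (p1 → (p0 → p1))
      [Hyp] p1 ⊢ p1
    [Hyp] p0 ⊢ p0

Result: YES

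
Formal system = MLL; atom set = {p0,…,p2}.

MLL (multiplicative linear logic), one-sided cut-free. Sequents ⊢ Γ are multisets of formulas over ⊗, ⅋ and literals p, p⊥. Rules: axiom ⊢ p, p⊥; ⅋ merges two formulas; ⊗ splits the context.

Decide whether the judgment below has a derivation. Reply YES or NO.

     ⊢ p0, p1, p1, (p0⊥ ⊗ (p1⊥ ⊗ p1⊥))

Derivation trace:
[⊗]  ⊢ p0, p1, p1, (p0⊥ ⊗ (p1⊥ ⊗ p1⊥))
  [Ax]  ⊢ p0, p0⊥
  [⊗]  ⊢ p1, p1, (p1⊥ ⊗ p1⊥)
    [Ax]  ⊢ p1, p1⊥
    [Ax]  ⊢ p1, p1⊥

Result: YES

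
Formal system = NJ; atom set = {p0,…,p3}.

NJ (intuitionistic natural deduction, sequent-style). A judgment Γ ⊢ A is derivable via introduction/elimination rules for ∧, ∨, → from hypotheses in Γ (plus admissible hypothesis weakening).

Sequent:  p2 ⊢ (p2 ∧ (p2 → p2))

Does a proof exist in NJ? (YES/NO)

Derivation (root first):
[∧I] p2 ⊢ (p2 ∧ (p2 → p2))
  [Ax] p2 ⊢ p2
  [→I]  ⊢ (p2 → p2)
    [Ax] p2 ⊢ p2

Result: YES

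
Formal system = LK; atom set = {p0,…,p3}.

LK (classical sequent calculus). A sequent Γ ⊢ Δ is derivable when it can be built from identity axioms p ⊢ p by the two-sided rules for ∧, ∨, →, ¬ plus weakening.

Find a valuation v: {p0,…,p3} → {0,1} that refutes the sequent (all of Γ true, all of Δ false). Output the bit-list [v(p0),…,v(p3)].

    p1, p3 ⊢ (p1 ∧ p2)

Search for a countermodel by truth-table:
  v=0000: Γ:[p1=F, p3=F] Δ:[(p1 ∧ p2)=F] refutes=False
  v=0001: Γ:[p1=F, p3=T] Δ:[(p1 ∧ p2)=F] refutes=False
  v=0010: Γ:[p1=F, p3=F] Δ:[(p1 ∧ p2)=F] refutes=False
  v=0011: Γ:[p1=F, p3=T] Δ:[(p1 ∧ p2)=F] refutes=False
  v=0100: Γ:[p1=T, p3=F] Δ:[(p1 ∧ p2)=F] refutes=False
  v=0101: Γ:[p1=T, p3=T] Δ:[(p1 ∧ p2)=F] refutes=True  ← countermodel

Result: [0, 1, 0, 1]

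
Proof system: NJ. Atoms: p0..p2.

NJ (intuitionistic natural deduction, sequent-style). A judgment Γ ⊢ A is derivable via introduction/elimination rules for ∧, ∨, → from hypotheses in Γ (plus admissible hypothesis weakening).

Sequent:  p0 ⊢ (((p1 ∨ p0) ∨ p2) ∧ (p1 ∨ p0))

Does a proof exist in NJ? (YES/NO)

Derivation trace:
[∧I] p0 ⊢ (((p1 ∨ p0) ∨ p2) ∧ (p1 ∨ p0))
  [∨I₁] p0 ⊢ ((p1 ∨ p0) ∨ p2)
    [∨I₂] p0 ⊢ (p1 ∨ p0)
      [Ax] p0 ⊢ p0
  [∨I₂] p0 ⊢ (p1 ∨ p0)
    [Ax] p0 ⊢ p0

Result: YES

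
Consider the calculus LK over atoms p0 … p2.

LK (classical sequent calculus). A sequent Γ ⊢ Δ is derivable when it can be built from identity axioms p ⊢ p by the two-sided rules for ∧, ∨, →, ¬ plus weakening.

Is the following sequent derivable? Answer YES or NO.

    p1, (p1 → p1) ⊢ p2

Enumerate valuations to refute Γ ⊢ Δ:
  v=000: Γ:[p1=F, (p1 → p1)=T] Δ:[p2=F] refutes=False
  v=001: Γ:[p1=F, (p1 → p1)=T] Δ:[p2=T] refutes=False
  v=010: Γ:[p1=T, (p1 → p1)=T] Δ:[p2=F] refutes=True  ← countermodel

Result: NO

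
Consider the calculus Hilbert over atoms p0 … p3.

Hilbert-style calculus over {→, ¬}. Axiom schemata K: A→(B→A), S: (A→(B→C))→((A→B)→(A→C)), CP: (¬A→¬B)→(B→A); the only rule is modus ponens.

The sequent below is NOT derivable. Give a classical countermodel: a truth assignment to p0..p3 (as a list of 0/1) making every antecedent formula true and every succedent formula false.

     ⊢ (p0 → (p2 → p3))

Enumerate valuations to refute Γ ⊢ Δ:
  v=0000: Γ:[] Δ:[(p0 → (p2 → p3))=T] refutes=False
  v=0001: Γ:[] Δ:[(p0 → (p2 → p3))=T] refutes=False
  v=0010: Γ:[] Δ:[(p0 → (p2 → p3))=T] refutes=False
  v=0011: Γ:[] Δ:[(p0 → (p2 → p3))=T] refutes=False
  v=0100: Γ:[] Δ:[(p0 → (p2 → p3))=T] refutes=False
  v=0101: Γ:[] Δ:[(p0 → (p2 → p3))=T] refutes=False
  v=0110: Γ:[] Δ:[(p0 → (p2 → p3))=T] refutes=False
  v=0111: Γ:[] Δ:[(p0 → (p2 → p3))=T] refutes=False
  v=1000: Γ:[] Δ:[(p0 → (p2 → p3))=T] refutes=False
  v=1001: Γ:[] Δ:[(p0 → (p2 → p3))=T] refutes=False
  v=1010: Γ:[] Δ:[(p0 → (p2 → p3))=F] refutes=True  ← countermodel

Result: [1, 0, 1, 0]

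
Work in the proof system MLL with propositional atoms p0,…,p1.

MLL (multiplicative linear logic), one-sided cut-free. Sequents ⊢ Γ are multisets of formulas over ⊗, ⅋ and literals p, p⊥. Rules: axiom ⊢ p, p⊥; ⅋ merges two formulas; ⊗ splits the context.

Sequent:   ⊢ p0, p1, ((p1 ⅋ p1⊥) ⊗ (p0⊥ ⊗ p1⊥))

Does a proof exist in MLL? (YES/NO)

Derivation (root first):
[⊗]  ⊢ p0, p1, ((p1 ⅋ p1⊥) ⊗ (p0⊥ ⊗ p1⊥))
  [⅋]  ⊢ (p1 ⅋ p1⊥)
    [Ax]  ⊢ p1, p1⊥
  [⊗]  ⊢ p0, p1, (p0⊥ ⊗ p1⊥)
    [Ax]  ⊢ p0, p0⊥
    [Ax]  ⊢ p1, p1⊥

Result: YES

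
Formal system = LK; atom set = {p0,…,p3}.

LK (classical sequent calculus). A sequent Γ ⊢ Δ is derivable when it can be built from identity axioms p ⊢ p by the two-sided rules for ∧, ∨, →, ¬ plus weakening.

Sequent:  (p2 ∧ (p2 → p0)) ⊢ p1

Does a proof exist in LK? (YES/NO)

Enumerate valuations to refute Γ ⊢ Δ:
  v=0000: Γ:[(p2 ∧ (p2 → p0))=F] Δ:[p1=F] refutes=False
  v=0001: Γ:[(p2 ∧ (p2 → p0))=F] Δ:[p1=F] refutes=False
  v=0010: Γ:[(p2 ∧ (p2 → p0))=F] Δ:[p1=F] refutes=False
  v=0011: Γ:[(p2 ∧ (p2 → p0))=F] Δ:[p1=F] refutes=False
  v=0100: Γ:[(p2 ∧ (p2 → p0))=F] Δ:[p1=T] refutes=False
  v=0101: Γ:[(p2 ∧ (p2 → p0))=F] Δ:[p1=T] refutes=False
  v=0110: Γ:[(p2 ∧ (p2 → p0))=F] Δ:[p1=T] refutes=False
  v=0111: Γ:[(p2 ∧ (p2 → p0))=F] Δ:[p1=T] refutes=False
  v=1000: Γ:[(p2 ∧ (p2 → p0))=F] Δ:[p1=F] refutes=False
  v=1001: Γ:[(p2 ∧ (p2 → p0))=F] Δ:[p1=F] refutes=False
  v=1010: Γ:[(p2 ∧ (p2 → p0))=T] Δ:[p1=F] refutes=True  ← countermodel

Result: NO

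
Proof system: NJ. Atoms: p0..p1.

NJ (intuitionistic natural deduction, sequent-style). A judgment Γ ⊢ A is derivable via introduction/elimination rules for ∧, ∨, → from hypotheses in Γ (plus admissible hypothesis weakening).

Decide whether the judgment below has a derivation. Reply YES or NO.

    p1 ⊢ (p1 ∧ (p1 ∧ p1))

Derivation (root first):
[∧I] p1 ⊢ (p1 ∧ (p1 ∧ p1))
  [Ax] p1 ⊢ p1
  [∧I] p1 ⊢ (p1 ∧ p1)
    [Ax] p1 ⊢ p1
    [Ax] p1 ⊢ p1

Result: YES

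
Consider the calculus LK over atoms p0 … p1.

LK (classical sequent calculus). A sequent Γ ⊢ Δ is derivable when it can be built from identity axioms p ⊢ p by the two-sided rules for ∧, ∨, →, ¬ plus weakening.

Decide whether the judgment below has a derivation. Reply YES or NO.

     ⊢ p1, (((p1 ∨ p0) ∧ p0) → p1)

Enumerate valuations to refute Γ ⊢ Δ:
  v=00: Γ:[] Δ:[p1=F, (((p1 ∨ p0) ∧ p0) → p1)=T] refutes=False
  v=01: Γ:[] Δ:[p1=T, (((p1 ∨ p0) ∧ p0) → p1)=T] refutes=False
  v=10: Γ:[] Δ:[p1=F, (((p1 ∨ p0) ∧ p0) → p1)=F] refutes=True  ← countermodel

Result: NO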